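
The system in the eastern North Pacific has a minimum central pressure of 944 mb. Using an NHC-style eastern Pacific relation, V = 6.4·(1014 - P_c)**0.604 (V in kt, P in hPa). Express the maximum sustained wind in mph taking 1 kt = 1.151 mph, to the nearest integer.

ΔP = 1014 − 944 = 70 mb.
V ≈ 6.4 × 70^0.604 = 6.4 × 13.015 ≈ 83.295 kt.
83.295 × 1.151 ≈ 95.87 mph → 96 mph.

96 mph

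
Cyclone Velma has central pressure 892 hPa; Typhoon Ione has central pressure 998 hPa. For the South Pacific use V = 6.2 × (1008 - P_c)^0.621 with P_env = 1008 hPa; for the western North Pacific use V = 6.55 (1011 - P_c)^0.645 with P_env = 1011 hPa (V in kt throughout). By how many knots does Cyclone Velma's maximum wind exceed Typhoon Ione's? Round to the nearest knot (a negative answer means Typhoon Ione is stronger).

84 kt

Cyclone Velma: ΔP = 116; V ≈ 6.2 × 116^0.621 ≈ 118.69 kt.
Typhoon Ione: ΔP = 13; V ≈ 6.55 × 13^0.645 ≈ 34.26 kt.
Difference ≈ 118.69 − 34.26 = 84.43 → 84 kt.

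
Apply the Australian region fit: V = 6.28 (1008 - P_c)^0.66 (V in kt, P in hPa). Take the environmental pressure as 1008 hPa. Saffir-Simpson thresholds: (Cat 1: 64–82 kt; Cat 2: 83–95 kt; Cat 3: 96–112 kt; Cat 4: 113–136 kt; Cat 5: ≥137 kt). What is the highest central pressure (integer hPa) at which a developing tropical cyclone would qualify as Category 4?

Category 4 begins at V = 113 kt.
Required ΔP = (113/6.28)^(1/0.66) = 17.994^1.515 ≈ 79.74 hPa.
P_c ≤ 1008 − 79.74 = 928.26, so the highest integer P_c is 928 hPa.

928 hPa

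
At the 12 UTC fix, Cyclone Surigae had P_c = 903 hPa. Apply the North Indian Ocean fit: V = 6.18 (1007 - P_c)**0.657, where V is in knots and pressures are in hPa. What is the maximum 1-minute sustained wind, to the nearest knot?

ΔP = 1007 − 903 = 104 hPa.
104^0.657 ≈ 21.144.
V ≈ 6.18 × 21.144 ≈ 130.7 kt.

131 kt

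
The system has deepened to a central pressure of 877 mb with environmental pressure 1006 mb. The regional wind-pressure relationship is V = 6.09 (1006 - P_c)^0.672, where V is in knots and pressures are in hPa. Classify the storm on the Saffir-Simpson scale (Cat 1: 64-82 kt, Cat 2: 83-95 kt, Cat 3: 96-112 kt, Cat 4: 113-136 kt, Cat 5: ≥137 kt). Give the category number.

5

ΔP = 1006 − 877 = 129 mb.
V ≈ 6.09 × 129^0.672 = 6.09 × 26.20 ≈ 160 kt.
160 kt falls in the Category 5 band.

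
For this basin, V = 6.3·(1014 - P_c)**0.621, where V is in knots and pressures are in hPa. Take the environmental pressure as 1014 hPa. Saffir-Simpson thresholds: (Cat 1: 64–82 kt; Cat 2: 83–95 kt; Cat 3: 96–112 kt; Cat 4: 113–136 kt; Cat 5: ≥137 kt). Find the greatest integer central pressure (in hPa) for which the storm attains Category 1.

972 hPa

Category 1 begins at V = 64 kt.
Required ΔP = (64/6.3)^(1/0.621) = 10.159^1.610 ≈ 41.81 hPa.
P_c ≤ 1014 − 41.81 = 972.19, so the highest integer P_c is 972 hPa.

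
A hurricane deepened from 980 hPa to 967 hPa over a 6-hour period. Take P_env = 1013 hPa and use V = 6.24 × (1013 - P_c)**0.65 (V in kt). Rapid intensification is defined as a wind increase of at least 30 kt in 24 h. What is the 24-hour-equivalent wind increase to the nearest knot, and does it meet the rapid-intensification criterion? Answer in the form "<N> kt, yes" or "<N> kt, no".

58 kt, yes

V₁: ΔP = 33, V ≈ 6.24 × 33^0.65 ≈ 60.56 kt.
V₂: ΔP = 46, V ≈ 6.24 × 46^0.65 ≈ 75.16 kt.
ΔV over 6 h = 14.60 kt → 24 h equivalent = 14.60 × 24/6 ≈ 58.40 kt.
58 kt ≥ 30 kt ⇒ rapid intensification.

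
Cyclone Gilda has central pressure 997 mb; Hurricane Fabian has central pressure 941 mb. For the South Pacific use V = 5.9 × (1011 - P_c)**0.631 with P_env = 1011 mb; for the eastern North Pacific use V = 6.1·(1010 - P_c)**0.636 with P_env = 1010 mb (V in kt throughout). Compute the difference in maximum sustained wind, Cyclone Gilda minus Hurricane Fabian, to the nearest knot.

Cyclone Gilda: ΔP = 14; V ≈ 5.9 × 14^0.631 ≈ 31.19 kt.
Hurricane Fabian: ΔP = 69; V ≈ 6.1 × 69^0.636 ≈ 90.12 kt.
Difference ≈ 31.19 − 90.12 = -58.93 → -59 kt.

-59 kt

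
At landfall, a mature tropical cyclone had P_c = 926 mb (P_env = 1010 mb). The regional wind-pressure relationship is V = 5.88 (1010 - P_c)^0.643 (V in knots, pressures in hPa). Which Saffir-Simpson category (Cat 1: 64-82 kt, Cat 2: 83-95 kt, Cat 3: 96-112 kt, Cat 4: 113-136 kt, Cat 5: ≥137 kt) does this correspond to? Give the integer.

ΔP = 1010 − 926 = 84 mb.
V ≈ 5.88 × 84^0.643 = 5.88 × 17.27 ≈ 102 kt.
102 kt falls in the Category 3 band.

3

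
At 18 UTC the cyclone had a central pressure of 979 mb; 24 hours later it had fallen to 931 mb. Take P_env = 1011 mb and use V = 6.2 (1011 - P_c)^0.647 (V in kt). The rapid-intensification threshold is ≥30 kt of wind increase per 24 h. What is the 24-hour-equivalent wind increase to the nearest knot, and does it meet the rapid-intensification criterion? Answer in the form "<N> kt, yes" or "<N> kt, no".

V₁: ΔP = 32, V ≈ 6.2 × 32^0.647 ≈ 58.37 kt.
V₂: ΔP = 80, V ≈ 6.2 × 80^0.647 ≈ 105.61 kt.
ΔV over 24 h = 47.24 kt → 24 h equivalent = 47.24 × 24/24 ≈ 47.24 kt.
47 kt ≥ 30 kt ⇒ rapid intensification.

47 kt, yes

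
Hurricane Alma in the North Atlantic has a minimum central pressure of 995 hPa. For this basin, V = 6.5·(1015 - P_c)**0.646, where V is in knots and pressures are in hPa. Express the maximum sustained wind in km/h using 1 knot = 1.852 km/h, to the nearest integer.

ΔP = 1015 − 995 = 20 hPa.
V ≈ 6.5 × 20^0.646 = 6.5 × 6.926 ≈ 45.017 kt.
45.017 × 1.852 ≈ 83.37 km/h → 83 km/h.

83 km/h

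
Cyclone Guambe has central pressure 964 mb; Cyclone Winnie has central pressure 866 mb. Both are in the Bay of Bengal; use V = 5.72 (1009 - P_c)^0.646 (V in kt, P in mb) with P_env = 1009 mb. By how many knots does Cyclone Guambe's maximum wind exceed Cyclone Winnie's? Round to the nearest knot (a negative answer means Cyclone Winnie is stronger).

Cyclone Guambe: ΔP = 45; V ≈ 5.72 × 45^0.646 ≈ 66.89 kt.
Cyclone Winnie: ΔP = 143; V ≈ 5.72 × 143^0.646 ≈ 141.17 kt.
Difference ≈ 66.89 − 141.17 = -74.28 → -74 kt.

-74 kt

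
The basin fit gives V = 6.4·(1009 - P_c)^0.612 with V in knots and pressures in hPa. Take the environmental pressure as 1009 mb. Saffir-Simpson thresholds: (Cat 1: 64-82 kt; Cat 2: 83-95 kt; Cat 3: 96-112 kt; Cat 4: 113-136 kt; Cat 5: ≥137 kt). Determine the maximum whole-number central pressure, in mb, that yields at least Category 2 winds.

943 mb

Category 2 begins at V = 83 kt.
Required ΔP = (83/6.4)^(1/0.612) = 12.969^1.634 ≈ 65.84 mb.
P_c ≤ 1009 − 65.84 = 943.16, so the highest integer P_c is 943 mb.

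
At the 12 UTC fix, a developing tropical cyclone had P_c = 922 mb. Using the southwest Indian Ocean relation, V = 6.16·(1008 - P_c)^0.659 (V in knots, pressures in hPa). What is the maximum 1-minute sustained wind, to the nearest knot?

116 kt

ΔP = 1008 − 922 = 86 mb.
86^0.659 ≈ 18.829.
V ≈ 6.16 × 18.829 ≈ 116.0 kt.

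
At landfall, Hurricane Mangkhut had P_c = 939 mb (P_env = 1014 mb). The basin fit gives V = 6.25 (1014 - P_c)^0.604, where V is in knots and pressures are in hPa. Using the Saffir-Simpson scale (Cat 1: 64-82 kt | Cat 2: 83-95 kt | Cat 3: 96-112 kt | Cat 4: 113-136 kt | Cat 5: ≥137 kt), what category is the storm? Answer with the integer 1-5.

ΔP = 1014 − 939 = 75 mb.
V ≈ 6.25 × 75^0.604 = 6.25 × 13.57 ≈ 85 kt.
85 kt falls in the Category 2 band.

2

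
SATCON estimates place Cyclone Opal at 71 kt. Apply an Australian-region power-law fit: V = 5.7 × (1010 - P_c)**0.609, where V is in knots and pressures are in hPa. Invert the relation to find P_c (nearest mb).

947 mb

ΔP = (V / 5.7)^(1/0.609) = (71/5.7)^1.642.
71/5.7 = 12.456; 12.456^1.642 ≈ 62.90 mb.
P_c = 1010 − 62.90 = 947.10 ≈ 947 mb.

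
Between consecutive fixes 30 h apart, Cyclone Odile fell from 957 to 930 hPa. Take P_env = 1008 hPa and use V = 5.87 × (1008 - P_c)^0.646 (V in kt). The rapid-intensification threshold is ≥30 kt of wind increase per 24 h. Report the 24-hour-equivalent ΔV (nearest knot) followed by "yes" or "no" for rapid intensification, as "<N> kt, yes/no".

V₁: ΔP = 51, V ≈ 5.87 × 51^0.646 ≈ 74.43 kt.
V₂: ΔP = 78, V ≈ 5.87 × 78^0.646 ≈ 97.93 kt.
ΔV over 30 h = 23.50 kt → 24 h equivalent = 23.50 × 24/30 ≈ 18.80 kt.
19 kt < 30 kt ⇒ not rapid intensification.

19 kt, no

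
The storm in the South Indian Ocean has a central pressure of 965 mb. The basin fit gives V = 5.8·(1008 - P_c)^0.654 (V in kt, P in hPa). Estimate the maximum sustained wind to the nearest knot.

68 kt

ΔP = 1008 − 965 = 43 mb.
43^0.654 ≈ 11.703.
V ≈ 5.8 × 11.703 ≈ 67.9 kt.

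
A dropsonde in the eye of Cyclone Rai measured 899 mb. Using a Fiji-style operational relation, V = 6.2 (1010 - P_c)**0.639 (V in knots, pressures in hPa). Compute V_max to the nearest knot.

126 kt

ΔP = 1010 − 899 = 111 mb.
111^0.639 ≈ 20.275.
V ≈ 6.2 × 20.275 ≈ 125.7 kt.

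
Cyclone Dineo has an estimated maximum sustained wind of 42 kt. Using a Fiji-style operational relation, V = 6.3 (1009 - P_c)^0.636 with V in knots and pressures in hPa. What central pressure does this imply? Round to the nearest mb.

ΔP = (V / 6.3)^(1/0.636) = (42/6.3)^1.572.
42/6.3 = 6.667; 6.667^1.572 ≈ 19.74 mb.
P_c = 1009 − 19.74 = 989.26 ≈ 989 mb.

989 mb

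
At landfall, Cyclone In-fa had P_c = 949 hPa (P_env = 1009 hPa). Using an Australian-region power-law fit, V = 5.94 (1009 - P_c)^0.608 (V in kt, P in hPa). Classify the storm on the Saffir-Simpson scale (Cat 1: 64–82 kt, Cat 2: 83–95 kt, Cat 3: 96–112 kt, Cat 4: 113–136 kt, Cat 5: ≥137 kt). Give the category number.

1

ΔP = 1009 − 949 = 60 hPa.
V ≈ 5.94 × 60^0.608 = 5.94 × 12.05 ≈ 72 kt.
72 kt falls in the Category 1 band.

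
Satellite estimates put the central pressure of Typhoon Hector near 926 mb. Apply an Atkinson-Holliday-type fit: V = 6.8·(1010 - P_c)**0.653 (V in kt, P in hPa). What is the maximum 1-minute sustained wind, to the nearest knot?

ΔP = 1010 − 926 = 84 mb.
84^0.653 ≈ 18.053.
V ≈ 6.8 × 18.053 ≈ 122.8 kt.

123 kt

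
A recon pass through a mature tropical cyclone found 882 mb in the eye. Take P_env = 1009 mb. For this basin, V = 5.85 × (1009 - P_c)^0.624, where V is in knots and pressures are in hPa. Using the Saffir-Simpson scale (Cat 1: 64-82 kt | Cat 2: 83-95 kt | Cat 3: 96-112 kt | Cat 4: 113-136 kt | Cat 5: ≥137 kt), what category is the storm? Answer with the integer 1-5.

ΔP = 1009 − 882 = 127 mb.
V ≈ 5.85 × 127^0.624 = 5.85 × 20.55 ≈ 120 kt.
120 kt falls in the Category 4 band.

4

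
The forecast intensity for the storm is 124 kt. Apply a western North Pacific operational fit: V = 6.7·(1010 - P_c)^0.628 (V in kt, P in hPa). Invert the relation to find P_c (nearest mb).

906 mb

ΔP = (V / 6.7)^(1/0.628) = (124/6.7)^1.592.
124/6.7 = 18.507; 18.507^1.592 ≈ 104.25 mb.
P_c = 1010 − 104.25 = 905.75 ≈ 906 mb.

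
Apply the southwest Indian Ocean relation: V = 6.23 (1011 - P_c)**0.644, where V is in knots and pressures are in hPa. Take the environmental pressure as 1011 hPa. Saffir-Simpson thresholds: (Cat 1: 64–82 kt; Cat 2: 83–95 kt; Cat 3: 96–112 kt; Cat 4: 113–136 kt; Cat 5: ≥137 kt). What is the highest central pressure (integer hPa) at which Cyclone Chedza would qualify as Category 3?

Category 3 begins at V = 96 kt.
Required ΔP = (96/6.23)^(1/0.644) = 15.409^1.553 ≈ 69.88 hPa.
P_c ≤ 1011 − 69.88 = 941.12, so the highest integer P_c is 941 hPa.

941 hPa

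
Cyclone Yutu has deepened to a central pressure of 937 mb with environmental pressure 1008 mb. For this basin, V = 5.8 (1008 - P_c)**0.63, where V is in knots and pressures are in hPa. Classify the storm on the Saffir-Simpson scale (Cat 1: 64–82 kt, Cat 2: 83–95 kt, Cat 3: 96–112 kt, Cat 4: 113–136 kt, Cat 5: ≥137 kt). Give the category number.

ΔP = 1008 − 937 = 71 mb.
V ≈ 5.8 × 71^0.63 = 5.8 × 14.67 ≈ 85 kt.
85 kt falls in the Category 2 band.

2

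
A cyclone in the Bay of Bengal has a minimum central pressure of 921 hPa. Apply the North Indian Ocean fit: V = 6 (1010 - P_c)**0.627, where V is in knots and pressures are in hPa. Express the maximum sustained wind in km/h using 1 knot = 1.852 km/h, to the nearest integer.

ΔP = 1010 − 921 = 89 hPa.
V ≈ 6 × 89^0.627 = 6 × 16.683 ≈ 100.096 kt.
100.096 × 1.852 ≈ 185.38 km/h → 185 km/h.

185 km/h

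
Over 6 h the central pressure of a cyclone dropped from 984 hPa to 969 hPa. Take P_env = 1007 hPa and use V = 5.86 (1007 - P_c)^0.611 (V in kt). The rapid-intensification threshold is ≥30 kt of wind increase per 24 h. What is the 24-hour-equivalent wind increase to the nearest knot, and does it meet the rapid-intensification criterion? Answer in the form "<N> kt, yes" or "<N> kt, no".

V₁: ΔP = 23, V ≈ 5.86 × 23^0.611 ≈ 39.80 kt.
V₂: ΔP = 38, V ≈ 5.86 × 38^0.611 ≈ 54.09 kt.
ΔV over 6 h = 14.29 kt → 24 h equivalent = 14.29 × 24/6 ≈ 57.16 kt.
57 kt ≥ 30 kt ⇒ rapid intensification.

57 kt, yes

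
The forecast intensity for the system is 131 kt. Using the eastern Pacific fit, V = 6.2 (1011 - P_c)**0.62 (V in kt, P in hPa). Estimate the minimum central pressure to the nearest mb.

ΔP = (V / 6.2)^(1/0.62) = (131/6.2)^1.613.
131/6.2 = 21.129; 21.129^1.613 ≈ 137.06 mb.
P_c = 1011 − 137.06 = 873.94 ≈ 874 mb.

874 mb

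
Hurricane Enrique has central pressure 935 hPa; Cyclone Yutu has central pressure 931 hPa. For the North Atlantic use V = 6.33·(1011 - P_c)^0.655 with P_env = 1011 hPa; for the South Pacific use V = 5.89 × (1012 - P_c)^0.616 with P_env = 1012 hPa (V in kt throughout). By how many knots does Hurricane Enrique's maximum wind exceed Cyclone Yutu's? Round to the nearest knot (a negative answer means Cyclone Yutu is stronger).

20 kt

Hurricane Enrique: ΔP = 76; V ≈ 6.33 × 76^0.655 ≈ 107.98 kt.
Cyclone Yutu: ΔP = 81; V ≈ 5.89 × 81^0.616 ≈ 88.26 kt.
Difference ≈ 107.98 − 88.26 = 19.72 → 20 kt.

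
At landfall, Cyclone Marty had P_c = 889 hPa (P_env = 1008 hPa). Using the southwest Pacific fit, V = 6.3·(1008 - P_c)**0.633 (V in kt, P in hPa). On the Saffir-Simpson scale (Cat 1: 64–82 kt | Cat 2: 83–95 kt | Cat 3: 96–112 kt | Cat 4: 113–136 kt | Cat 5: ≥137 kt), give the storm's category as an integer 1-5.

4

ΔP = 1008 − 889 = 119 hPa.
V ≈ 6.3 × 119^0.633 = 6.3 × 20.60 ≈ 130 kt.
130 kt falls in the Category 4 band.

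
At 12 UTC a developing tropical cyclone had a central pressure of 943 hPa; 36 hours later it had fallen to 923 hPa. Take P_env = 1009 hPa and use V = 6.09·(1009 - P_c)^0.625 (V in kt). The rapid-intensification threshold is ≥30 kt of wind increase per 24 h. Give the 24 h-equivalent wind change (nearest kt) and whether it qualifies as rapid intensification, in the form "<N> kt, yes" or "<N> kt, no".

10 kt, no

V₁: ΔP = 66, V ≈ 6.09 × 66^0.625 ≈ 83.53 kt.
V₂: ΔP = 86, V ≈ 6.09 × 86^0.625 ≈ 98.56 kt.
ΔV over 36 h = 15.03 kt → 24 h equivalent = 15.03 × 24/36 ≈ 10.02 kt.
10 kt < 30 kt ⇒ not rapid intensification.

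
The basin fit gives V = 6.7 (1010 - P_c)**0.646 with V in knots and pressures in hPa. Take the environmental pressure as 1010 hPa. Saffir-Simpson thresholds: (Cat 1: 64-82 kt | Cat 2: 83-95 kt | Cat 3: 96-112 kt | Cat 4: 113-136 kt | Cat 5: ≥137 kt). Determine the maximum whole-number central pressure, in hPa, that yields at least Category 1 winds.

977 hPa

Category 1 begins at V = 64 kt.
Required ΔP = (64/6.7)^(1/0.646) = 9.552^1.548 ≈ 32.90 hPa.
P_c ≤ 1010 − 32.90 = 977.10, so the highest integer P_c is 977 hPa.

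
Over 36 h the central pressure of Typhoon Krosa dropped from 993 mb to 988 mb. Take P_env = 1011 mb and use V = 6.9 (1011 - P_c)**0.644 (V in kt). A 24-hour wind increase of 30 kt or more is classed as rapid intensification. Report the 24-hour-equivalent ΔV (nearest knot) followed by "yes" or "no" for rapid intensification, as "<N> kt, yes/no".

V₁: ΔP = 18, V ≈ 6.9 × 18^0.644 ≈ 44.39 kt.
V₂: ΔP = 23, V ≈ 6.9 × 23^0.644 ≈ 51.98 kt.
ΔV over 36 h = 7.59 kt → 24 h equivalent = 7.59 × 24/36 ≈ 5.06 kt.
5 kt < 30 kt ⇒ not rapid intensification.

5 kt, no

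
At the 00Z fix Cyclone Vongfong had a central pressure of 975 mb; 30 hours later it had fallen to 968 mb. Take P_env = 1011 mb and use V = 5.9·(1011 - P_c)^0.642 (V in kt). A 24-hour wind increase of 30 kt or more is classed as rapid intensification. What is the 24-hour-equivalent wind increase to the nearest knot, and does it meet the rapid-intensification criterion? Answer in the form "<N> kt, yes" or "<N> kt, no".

V₁: ΔP = 36, V ≈ 5.9 × 36^0.642 ≈ 58.88 kt.
V₂: ΔP = 43, V ≈ 5.9 × 43^0.642 ≈ 66.00 kt.
ΔV over 30 h = 7.12 kt → 24 h equivalent = 7.12 × 24/30 ≈ 5.70 kt.
6 kt < 30 kt ⇒ not rapid intensification.

6 kt, no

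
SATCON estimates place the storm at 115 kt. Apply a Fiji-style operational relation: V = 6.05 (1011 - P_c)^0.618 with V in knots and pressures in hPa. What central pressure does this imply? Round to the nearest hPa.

ΔP = (V / 6.05)^(1/0.618) = (115/6.05)^1.618.
115/6.05 = 19.008; 19.008^1.618 ≈ 117.35 hPa.
P_c = 1011 − 117.35 = 893.65 ≈ 894 hPa.

894 hPa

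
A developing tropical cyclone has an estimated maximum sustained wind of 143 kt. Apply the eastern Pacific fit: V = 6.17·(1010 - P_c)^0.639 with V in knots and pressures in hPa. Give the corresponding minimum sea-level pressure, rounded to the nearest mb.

873 mb

ΔP = (V / 6.17)^(1/0.639) = (143/6.17)^1.565.
143/6.17 = 23.177; 23.177^1.565 ≈ 136.85 mb.
P_c = 1010 − 136.85 = 873.15 ≈ 873 mb.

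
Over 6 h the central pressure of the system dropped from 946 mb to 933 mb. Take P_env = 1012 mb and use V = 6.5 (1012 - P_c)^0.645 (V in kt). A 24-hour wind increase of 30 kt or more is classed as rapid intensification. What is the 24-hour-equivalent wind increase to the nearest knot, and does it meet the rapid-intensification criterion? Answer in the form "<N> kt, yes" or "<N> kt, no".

48 kt, yes

V₁: ΔP = 66, V ≈ 6.5 × 66^0.645 ≈ 96.94 kt.
V₂: ΔP = 79, V ≈ 6.5 × 79^0.645 ≈ 108.86 kt.
ΔV over 6 h = 11.92 kt → 24 h equivalent = 11.92 × 24/6 ≈ 47.68 kt.
48 kt ≥ 30 kt ⇒ rapid intensification.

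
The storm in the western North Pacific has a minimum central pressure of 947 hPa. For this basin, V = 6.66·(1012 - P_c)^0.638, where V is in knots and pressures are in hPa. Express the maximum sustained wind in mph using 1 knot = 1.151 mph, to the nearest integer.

ΔP = 1012 − 947 = 65 hPa.
V ≈ 6.66 × 65^0.638 = 6.66 × 14.343 ≈ 95.524 kt.
95.524 × 1.151 ≈ 109.95 mph → 110 mph.

110 mph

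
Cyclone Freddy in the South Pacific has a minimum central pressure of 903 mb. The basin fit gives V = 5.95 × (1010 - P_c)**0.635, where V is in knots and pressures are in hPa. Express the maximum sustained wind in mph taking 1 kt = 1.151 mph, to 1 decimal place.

ΔP = 1010 − 903 = 107 mb.
V ≈ 5.95 × 107^0.635 = 5.95 × 19.438 ≈ 115.658 kt.
115.658 × 1.151 ≈ 133.12 mph → 133.1 mph.

133.1 mph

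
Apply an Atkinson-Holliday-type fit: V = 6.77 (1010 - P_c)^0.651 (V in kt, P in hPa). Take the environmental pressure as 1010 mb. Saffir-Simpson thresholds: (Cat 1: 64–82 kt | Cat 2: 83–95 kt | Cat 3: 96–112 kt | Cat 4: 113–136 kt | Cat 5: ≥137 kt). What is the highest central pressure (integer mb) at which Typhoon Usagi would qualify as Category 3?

Category 3 begins at V = 96 kt.
Required ΔP = (96/6.77)^(1/0.651) = 14.180^1.536 ≈ 58.76 mb.
P_c ≤ 1010 − 58.76 = 951.24, so the highest integer P_c is 951 mb.

951 mb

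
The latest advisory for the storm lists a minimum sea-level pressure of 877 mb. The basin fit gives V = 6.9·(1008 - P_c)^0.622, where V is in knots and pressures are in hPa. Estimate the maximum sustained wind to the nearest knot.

ΔP = 1008 − 877 = 131 mb.
131^0.622 ≈ 20.746.
V ≈ 6.9 × 20.746 ≈ 143.2 kt.

143 kt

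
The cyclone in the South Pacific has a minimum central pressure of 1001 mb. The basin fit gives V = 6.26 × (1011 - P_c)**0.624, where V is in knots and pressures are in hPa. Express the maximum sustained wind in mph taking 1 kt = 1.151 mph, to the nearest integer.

ΔP = 1011 − 1001 = 10 mb.
V ≈ 6.26 × 10^0.624 = 6.26 × 4.207 ≈ 26.337 kt.
26.337 × 1.151 ≈ 30.31 mph → 30 mph.

30 mph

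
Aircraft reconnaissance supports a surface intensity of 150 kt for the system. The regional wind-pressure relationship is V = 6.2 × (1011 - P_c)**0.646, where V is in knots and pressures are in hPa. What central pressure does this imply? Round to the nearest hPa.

872 hPa

ΔP = (V / 6.2)^(1/0.646) = (150/6.2)^1.548.
150/6.2 = 24.194; 24.194^1.548 ≈ 138.66 hPa.
P_c = 1011 − 138.66 = 872.34 ≈ 872 hPa.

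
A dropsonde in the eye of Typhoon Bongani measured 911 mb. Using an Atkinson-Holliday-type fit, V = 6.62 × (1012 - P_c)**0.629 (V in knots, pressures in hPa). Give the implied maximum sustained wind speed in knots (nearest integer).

121 kt

ΔP = 1012 − 911 = 101 mb.
101^0.629 ≈ 18.227.
V ≈ 6.62 × 18.227 ≈ 120.7 kt.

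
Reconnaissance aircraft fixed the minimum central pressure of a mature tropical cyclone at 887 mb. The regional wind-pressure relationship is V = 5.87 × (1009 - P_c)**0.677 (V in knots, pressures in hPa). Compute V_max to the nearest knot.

152 kt

ΔP = 1009 − 887 = 122 mb.
122^0.677 ≈ 25.850.
V ≈ 5.87 × 25.850 ≈ 151.7 kt.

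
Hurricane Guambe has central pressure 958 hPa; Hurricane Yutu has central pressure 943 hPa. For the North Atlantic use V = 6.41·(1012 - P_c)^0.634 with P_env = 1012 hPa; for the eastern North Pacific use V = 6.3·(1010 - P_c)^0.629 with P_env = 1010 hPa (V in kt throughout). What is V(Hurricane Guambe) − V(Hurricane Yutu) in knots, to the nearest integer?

-8 kt

Hurricane Guambe: ΔP = 54; V ≈ 6.41 × 54^0.634 ≈ 80.39 kt.
Hurricane Yutu: ΔP = 67; V ≈ 6.3 × 67^0.629 ≈ 88.70 kt.
Difference ≈ 80.39 − 88.70 = -8.31 → -8 kt.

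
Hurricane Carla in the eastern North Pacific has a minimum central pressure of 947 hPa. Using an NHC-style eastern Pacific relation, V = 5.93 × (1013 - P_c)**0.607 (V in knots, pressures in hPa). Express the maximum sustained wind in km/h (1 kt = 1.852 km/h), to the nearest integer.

ΔP = 1013 − 947 = 66 hPa.
V ≈ 5.93 × 66^0.607 = 5.93 × 12.719 ≈ 75.425 kt.
75.425 × 1.852 ≈ 139.69 km/h → 140 km/h.

140 km/h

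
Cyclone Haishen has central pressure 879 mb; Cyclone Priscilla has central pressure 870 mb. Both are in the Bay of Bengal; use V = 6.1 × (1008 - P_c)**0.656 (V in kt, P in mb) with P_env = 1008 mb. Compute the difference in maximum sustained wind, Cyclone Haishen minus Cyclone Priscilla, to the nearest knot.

Cyclone Haishen: ΔP = 129; V ≈ 6.1 × 129^0.656 ≈ 147.87 kt.
Cyclone Priscilla: ΔP = 138; V ≈ 6.1 × 138^0.656 ≈ 154.56 kt.
Difference ≈ 147.87 − 154.56 = -6.69 → -7 kt.

-7 kt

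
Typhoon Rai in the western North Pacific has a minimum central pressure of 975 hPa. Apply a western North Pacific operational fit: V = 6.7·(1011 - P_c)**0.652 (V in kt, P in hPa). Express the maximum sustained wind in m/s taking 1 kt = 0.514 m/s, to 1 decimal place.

ΔP = 1011 − 975 = 36 hPa.
V ≈ 6.7 × 36^0.652 = 6.7 × 10.344 ≈ 69.308 kt.
69.308 × 0.514 ≈ 35.62 m/s → 35.6 m/s.

35.6 m/s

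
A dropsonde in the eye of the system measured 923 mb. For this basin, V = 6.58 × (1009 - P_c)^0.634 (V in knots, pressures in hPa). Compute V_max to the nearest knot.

111 kt

ΔP = 1009 − 923 = 86 mb.
86^0.634 ≈ 16.845.
V ≈ 6.58 × 16.845 ≈ 110.8 kt.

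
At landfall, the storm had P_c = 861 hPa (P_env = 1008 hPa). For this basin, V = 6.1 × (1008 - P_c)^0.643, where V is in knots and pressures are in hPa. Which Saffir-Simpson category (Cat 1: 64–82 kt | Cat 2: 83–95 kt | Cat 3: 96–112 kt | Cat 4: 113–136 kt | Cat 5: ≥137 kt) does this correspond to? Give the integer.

5

ΔP = 1008 − 861 = 147 hPa.
V ≈ 6.1 × 147^0.643 = 6.1 × 24.75 ≈ 151 kt.
151 kt falls in the Category 5 band.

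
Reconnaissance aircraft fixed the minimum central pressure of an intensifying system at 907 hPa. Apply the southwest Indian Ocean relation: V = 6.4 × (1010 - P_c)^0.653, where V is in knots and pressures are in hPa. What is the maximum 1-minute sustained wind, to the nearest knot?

ΔP = 1010 − 907 = 103 hPa.
103^0.653 ≈ 20.624.
V ≈ 6.4 × 20.624 ≈ 132.0 kt.

132 kt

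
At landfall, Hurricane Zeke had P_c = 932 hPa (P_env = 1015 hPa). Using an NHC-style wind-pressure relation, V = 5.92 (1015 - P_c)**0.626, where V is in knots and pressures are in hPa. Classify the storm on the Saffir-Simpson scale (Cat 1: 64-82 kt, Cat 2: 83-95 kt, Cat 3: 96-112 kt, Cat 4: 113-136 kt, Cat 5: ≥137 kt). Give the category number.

ΔP = 1015 − 932 = 83 hPa.
V ≈ 5.92 × 83^0.626 = 5.92 × 15.90 ≈ 94 kt.
94 kt falls in the Category 2 band.

2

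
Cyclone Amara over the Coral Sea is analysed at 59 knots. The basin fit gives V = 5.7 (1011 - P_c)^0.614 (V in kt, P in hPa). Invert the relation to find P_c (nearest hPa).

966 hPa

ΔP = (V / 5.7)^(1/0.614) = (59/5.7)^1.629.
59/5.7 = 10.351; 10.351^1.629 ≈ 44.98 hPa.
P_c = 1011 − 44.98 = 966.02 ≈ 966 hPa.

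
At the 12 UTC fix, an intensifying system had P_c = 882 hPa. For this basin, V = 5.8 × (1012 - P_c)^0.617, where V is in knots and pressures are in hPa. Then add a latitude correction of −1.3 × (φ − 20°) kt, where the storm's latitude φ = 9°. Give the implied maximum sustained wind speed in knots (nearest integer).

131 kt

ΔP = 1012 − 882 = 130 hPa.
130^0.617 ≈ 20.151.
V ≈ 5.8 × 20.151 ≈ 116.9 kt.
Latitude correction: −1.3 × (9 − 20) = 14.3 kt.
Corrected V ≈ 131.2 kt → 131 kt.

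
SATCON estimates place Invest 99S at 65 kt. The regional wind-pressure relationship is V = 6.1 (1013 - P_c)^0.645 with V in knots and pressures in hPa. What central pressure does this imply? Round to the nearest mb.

ΔP = (V / 6.1)^(1/0.645) = (65/6.1)^1.550.
65/6.1 = 10.656; 10.656^1.550 ≈ 39.19 mb.
P_c = 1013 − 39.19 = 973.81 ≈ 974 mb.

974 mb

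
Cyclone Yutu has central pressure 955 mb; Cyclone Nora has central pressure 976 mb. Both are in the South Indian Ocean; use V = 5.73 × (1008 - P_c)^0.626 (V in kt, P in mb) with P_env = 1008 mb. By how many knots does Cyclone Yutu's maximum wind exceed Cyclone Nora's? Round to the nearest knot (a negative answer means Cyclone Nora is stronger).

Cyclone Yutu: ΔP = 53; V ≈ 5.73 × 53^0.626 ≈ 68.79 kt.
Cyclone Nora: ΔP = 32; V ≈ 5.73 × 32^0.626 ≈ 50.16 kt.
Difference ≈ 68.79 − 50.16 = 18.63 → 19 kt.

19 kt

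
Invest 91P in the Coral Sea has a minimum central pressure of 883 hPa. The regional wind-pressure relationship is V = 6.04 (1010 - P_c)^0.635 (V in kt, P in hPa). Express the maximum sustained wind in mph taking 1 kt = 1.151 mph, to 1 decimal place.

ΔP = 1010 − 883 = 127 hPa.
V ≈ 6.04 × 127^0.635 = 6.04 × 21.673 ≈ 130.904 kt.
130.904 × 1.151 ≈ 150.67 mph → 150.7 mph.

150.7 mph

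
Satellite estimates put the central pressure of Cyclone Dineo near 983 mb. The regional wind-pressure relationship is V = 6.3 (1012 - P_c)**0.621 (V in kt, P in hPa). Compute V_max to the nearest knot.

51 kt

ΔP = 1012 − 983 = 29 mb.
29^0.621 ≈ 8.094.
V ≈ 6.3 × 8.094 ≈ 51.0 kt.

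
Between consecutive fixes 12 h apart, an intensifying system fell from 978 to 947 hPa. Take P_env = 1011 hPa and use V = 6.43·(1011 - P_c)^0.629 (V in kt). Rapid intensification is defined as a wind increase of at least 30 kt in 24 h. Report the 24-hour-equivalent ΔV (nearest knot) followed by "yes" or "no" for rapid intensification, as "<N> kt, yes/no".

60 kt, yes

V₁: ΔP = 33, V ≈ 6.43 × 33^0.629 ≈ 57.99 kt.
V₂: ΔP = 64, V ≈ 6.43 × 64^0.629 ≈ 87.96 kt.
ΔV over 12 h = 29.97 kt → 24 h equivalent = 29.97 × 24/12 ≈ 59.94 kt.
60 kt ≥ 30 kt ⇒ rapid intensification.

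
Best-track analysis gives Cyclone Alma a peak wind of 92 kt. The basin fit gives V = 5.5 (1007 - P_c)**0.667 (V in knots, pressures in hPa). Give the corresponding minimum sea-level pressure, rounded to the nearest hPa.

ΔP = (V / 5.5)^(1/0.667) = (92/5.5)^1.499.
92/5.5 = 16.727; 16.727^1.499 ≈ 68.27 hPa.
P_c = 1007 − 68.27 = 938.73 ≈ 939 hPa.

939 hPa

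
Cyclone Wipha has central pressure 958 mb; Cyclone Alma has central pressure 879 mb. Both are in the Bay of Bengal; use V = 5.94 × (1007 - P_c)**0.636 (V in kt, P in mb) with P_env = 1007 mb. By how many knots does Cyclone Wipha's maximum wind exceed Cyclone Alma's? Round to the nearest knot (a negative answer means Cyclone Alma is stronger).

Cyclone Wipha: ΔP = 49; V ≈ 5.94 × 49^0.636 ≈ 70.59 kt.
Cyclone Alma: ΔP = 128; V ≈ 5.94 × 128^0.636 ≈ 130.01 kt.
Difference ≈ 70.59 − 130.01 = -59.42 → -59 kt.

-59 kt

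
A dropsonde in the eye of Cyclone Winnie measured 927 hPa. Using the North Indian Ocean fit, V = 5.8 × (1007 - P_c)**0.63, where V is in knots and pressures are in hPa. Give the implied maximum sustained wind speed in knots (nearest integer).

ΔP = 1007 − 927 = 80 hPa.
80^0.63 ≈ 15.811.
V ≈ 5.8 × 15.811 ≈ 91.7 kt.

92 kt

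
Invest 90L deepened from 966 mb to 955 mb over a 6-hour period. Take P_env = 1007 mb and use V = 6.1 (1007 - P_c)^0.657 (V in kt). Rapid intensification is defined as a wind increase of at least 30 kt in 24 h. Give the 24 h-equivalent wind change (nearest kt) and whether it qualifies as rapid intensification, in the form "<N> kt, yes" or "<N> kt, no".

47 kt, yes

V₁: ΔP = 41, V ≈ 6.1 × 41^0.657 ≈ 69.97 kt.
V₂: ΔP = 52, V ≈ 6.1 × 52^0.657 ≈ 81.80 kt.
ΔV over 6 h = 11.83 kt → 24 h equivalent = 11.83 × 24/6 ≈ 47.32 kt.
47 kt ≥ 30 kt ⇒ rapid intensification.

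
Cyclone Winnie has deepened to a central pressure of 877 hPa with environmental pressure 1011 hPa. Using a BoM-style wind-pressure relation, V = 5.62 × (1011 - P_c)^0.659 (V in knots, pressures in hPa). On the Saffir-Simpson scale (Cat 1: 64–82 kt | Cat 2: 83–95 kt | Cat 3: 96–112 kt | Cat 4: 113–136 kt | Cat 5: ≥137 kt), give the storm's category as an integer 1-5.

5

ΔP = 1011 − 877 = 134 hPa.
V ≈ 5.62 × 134^0.659 = 5.62 × 25.22 ≈ 142 kt.
142 kt falls in the Category 5 band.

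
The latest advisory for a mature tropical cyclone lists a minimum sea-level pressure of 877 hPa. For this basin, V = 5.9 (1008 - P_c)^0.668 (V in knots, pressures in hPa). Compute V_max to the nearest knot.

153 kt

ΔP = 1008 − 877 = 131 hPa.
131^0.668 ≈ 25.962.
V ≈ 5.9 × 25.962 ≈ 153.2 kt.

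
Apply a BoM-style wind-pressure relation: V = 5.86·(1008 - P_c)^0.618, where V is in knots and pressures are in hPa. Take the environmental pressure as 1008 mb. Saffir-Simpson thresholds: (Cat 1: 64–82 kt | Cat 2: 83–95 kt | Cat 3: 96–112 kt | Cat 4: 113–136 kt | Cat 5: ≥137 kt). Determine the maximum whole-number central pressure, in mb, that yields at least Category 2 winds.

Category 2 begins at V = 83 kt.
Required ΔP = (83/5.86)^(1/0.618) = 14.164^1.618 ≈ 72.90 mb.
P_c ≤ 1008 − 72.90 = 935.10, so the highest integer P_c is 935 mb.

935 mb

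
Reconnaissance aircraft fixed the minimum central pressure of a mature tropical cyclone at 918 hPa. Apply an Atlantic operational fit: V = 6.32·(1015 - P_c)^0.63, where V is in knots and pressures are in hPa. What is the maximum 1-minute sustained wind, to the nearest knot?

113 kt

ΔP = 1015 − 918 = 97 hPa.
97^0.63 ≈ 17.851.
V ≈ 6.32 × 17.851 ≈ 112.8 kt.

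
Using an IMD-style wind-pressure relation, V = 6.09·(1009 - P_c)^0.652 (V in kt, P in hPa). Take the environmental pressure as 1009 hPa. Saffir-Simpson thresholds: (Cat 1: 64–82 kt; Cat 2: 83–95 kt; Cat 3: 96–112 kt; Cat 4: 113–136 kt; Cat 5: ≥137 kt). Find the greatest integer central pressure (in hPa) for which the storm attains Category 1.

972 hPa

Category 1 begins at V = 64 kt.
Required ΔP = (64/6.09)^(1/0.652) = 10.509^1.534 ≈ 36.88 hPa.
P_c ≤ 1009 − 36.88 = 972.12, so the highest integer P_c is 972 hPa.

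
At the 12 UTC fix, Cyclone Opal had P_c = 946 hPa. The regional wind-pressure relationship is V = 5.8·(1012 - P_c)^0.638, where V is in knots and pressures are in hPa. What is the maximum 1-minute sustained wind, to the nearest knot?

ΔP = 1012 − 946 = 66 hPa.
66^0.638 ≈ 14.483.
V ≈ 5.8 × 14.483 ≈ 84.0 kt.

84 kt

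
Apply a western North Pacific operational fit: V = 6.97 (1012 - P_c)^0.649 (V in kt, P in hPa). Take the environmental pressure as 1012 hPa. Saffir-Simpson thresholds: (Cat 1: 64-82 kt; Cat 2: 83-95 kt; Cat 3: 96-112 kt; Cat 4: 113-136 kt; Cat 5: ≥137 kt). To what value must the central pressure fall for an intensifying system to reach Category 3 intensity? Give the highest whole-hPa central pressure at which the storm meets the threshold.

955 hPa

Category 3 begins at V = 96 kt.
Required ΔP = (96/6.97)^(1/0.649) = 13.773^1.541 ≈ 56.89 hPa.
P_c ≤ 1012 − 56.89 = 955.11, so the highest integer P_c is 955 hPa.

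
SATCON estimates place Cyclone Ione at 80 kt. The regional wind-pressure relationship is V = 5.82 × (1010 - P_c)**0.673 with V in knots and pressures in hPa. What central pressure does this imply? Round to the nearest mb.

961 mb

ΔP = (V / 5.82)^(1/0.673) = (80/5.82)^1.486.
80/5.82 = 13.746; 13.746^1.486 ≈ 49.11 mb.
P_c = 1010 − 49.11 = 960.89 ≈ 961 mb.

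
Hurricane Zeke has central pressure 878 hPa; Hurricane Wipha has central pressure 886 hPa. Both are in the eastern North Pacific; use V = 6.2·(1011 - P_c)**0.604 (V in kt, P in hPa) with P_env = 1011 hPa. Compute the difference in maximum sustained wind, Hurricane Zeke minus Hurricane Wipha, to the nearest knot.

Hurricane Zeke: ΔP = 133; V ≈ 6.2 × 133^0.604 ≈ 118.90 kt.
Hurricane Wipha: ΔP = 125; V ≈ 6.2 × 125^0.604 ≈ 114.53 kt.
Difference ≈ 118.90 − 114.53 = 4.37 → 4 kt.

4 kt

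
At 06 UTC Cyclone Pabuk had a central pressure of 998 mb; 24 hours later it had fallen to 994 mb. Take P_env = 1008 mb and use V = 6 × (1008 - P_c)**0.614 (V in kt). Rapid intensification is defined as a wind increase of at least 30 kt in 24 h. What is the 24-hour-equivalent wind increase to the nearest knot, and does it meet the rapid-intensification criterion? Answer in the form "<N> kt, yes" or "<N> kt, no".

6 kt, no

V₁: ΔP = 10, V ≈ 6 × 10^0.614 ≈ 24.67 kt.
V₂: ΔP = 14, V ≈ 6 × 14^0.614 ≈ 30.33 kt.
ΔV over 24 h = 5.66 kt → 24 h equivalent = 5.66 × 24/24 ≈ 5.66 kt.
6 kt < 30 kt ⇒ not rapid intensification.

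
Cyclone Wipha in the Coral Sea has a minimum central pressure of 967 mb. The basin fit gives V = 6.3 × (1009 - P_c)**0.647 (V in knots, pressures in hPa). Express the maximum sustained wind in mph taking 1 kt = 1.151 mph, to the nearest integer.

ΔP = 1009 − 967 = 42 mb.
V ≈ 6.3 × 42^0.647 = 6.3 × 11.226 ≈ 70.727 kt.
70.727 × 1.151 ≈ 81.41 mph → 81 mph.

81 mph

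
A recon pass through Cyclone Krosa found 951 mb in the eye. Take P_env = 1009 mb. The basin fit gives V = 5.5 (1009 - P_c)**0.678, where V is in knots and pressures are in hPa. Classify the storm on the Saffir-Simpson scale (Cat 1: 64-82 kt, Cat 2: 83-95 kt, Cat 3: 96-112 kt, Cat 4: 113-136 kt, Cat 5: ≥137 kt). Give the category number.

2

ΔP = 1009 − 951 = 58 mb.
V ≈ 5.5 × 58^0.678 = 5.5 × 15.69 ≈ 86 kt.
86 kt falls in the Category 2 band.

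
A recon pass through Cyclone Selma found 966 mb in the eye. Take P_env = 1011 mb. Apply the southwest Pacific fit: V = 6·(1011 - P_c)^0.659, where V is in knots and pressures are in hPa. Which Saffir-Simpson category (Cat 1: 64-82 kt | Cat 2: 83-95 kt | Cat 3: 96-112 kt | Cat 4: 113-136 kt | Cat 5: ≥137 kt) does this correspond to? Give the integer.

1

ΔP = 1011 − 966 = 45 mb.
V ≈ 6 × 45^0.659 = 6 × 12.29 ≈ 74 kt.
74 kt falls in the Category 1 band.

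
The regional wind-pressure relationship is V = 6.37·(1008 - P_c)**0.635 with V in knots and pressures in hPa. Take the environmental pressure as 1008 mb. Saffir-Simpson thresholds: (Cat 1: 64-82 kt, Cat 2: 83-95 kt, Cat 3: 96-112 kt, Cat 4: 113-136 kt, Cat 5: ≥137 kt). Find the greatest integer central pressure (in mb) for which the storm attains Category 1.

Category 1 begins at V = 64 kt.
Required ΔP = (64/6.37)^(1/0.635) = 10.047^1.575 ≈ 37.85 mb.
P_c ≤ 1008 − 37.85 = 970.15, so the highest integer P_c is 970 mb.

970 mb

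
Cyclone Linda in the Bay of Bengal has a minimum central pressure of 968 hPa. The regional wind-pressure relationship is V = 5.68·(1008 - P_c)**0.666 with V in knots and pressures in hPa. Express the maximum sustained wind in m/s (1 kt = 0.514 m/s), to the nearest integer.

ΔP = 1008 − 968 = 40 hPa.
V ≈ 5.68 × 40^0.666 = 5.68 × 11.667 ≈ 66.271 kt.
66.271 × 0.514 ≈ 34.06 m/s → 34 m/s.

34 m/s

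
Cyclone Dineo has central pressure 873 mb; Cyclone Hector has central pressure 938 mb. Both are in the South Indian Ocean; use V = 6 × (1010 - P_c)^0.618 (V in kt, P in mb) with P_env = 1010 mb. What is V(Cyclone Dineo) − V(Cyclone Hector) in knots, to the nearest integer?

41 kt

Cyclone Dineo: ΔP = 137; V ≈ 6 × 137^0.618 ≈ 125.50 kt.
Cyclone Hector: ΔP = 72; V ≈ 6 × 72^0.618 ≈ 84.33 kt.
Difference ≈ 125.50 − 84.33 = 41.17 → 41 kt.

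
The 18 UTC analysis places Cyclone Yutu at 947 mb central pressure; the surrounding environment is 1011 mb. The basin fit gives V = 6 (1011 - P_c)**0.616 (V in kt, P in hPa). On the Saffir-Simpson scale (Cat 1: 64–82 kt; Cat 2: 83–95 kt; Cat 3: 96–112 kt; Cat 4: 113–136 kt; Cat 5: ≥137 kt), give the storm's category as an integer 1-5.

1

ΔP = 1011 − 947 = 64 mb.
V ≈ 6 × 64^0.616 = 6 × 12.96 ≈ 78 kt.
78 kt falls in the Category 1 band.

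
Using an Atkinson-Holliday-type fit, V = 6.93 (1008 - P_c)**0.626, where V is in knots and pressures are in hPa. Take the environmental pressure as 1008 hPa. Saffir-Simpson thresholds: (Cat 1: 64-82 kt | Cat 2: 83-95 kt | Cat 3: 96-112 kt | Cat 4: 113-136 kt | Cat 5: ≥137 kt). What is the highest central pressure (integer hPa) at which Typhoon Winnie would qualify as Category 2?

955 hPa

Category 2 begins at V = 83 kt.
Required ΔP = (83/6.93)^(1/0.626) = 11.977^1.597 ≈ 52.80 hPa.
P_c ≤ 1008 − 52.80 = 955.20, so the highest integer P_c is 955 hPa.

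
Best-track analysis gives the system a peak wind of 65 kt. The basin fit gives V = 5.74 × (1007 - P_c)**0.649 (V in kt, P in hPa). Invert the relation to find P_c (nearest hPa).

ΔP = (V / 5.74)^(1/0.649) = (65/5.74)^1.541.
65/5.74 = 11.324; 11.324^1.541 ≈ 42.08 hPa.
P_c = 1007 − 42.08 = 964.92 ≈ 965 hPa.

965 hPa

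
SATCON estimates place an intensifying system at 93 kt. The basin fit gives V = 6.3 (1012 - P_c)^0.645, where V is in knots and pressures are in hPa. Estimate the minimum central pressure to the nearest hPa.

947 hPa

ΔP = (V / 6.3)^(1/0.645) = (93/6.3)^1.550.
93/6.3 = 14.762; 14.762^1.550 ≈ 64.96 hPa.
P_c = 1012 − 64.96 = 947.04 ≈ 947 hPa.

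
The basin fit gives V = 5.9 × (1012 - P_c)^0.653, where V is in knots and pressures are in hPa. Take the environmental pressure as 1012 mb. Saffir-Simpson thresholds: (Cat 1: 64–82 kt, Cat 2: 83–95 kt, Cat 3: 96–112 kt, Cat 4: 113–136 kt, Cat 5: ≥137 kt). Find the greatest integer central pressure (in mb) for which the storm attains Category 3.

Category 3 begins at V = 96 kt.
Required ΔP = (96/5.9)^(1/0.653) = 16.271^1.531 ≈ 71.64 mb.
P_c ≤ 1012 − 71.64 = 940.36, so the highest integer P_c is 940 mb.

940 mb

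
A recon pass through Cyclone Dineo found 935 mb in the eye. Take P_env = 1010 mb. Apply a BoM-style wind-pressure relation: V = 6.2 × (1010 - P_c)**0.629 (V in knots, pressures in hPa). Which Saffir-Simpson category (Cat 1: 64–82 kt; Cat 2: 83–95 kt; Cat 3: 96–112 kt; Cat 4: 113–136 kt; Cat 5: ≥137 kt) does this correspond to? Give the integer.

ΔP = 1010 − 935 = 75 mb.
V ≈ 6.2 × 75^0.629 = 6.2 × 15.12 ≈ 94 kt.
94 kt falls in the Category 2 band.

2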